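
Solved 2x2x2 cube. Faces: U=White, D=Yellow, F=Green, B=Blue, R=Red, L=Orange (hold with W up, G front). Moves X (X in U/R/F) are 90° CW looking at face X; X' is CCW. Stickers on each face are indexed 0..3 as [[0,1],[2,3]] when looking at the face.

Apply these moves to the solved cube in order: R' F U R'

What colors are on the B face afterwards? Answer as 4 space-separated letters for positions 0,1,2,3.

Answer: G Y R B

Derivation:
After move 1 (R'): R=RRRR U=WBWB F=GWGW D=YGYG B=YBYB
After move 2 (F): F=GGWW U=WBOO R=WRBR D=RRYG L=OYOG
After move 3 (U): U=OWOB F=WRWW R=YBBR B=OYYB L=GGOG
After move 4 (R'): R=BRYB U=OYOO F=WWWB D=RRYW B=GYRB
Query: B face = GYRB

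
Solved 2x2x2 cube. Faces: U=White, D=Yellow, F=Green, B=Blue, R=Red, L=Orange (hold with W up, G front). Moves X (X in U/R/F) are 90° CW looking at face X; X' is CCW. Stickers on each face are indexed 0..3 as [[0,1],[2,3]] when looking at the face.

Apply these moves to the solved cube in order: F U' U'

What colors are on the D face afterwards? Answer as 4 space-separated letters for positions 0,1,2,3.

After move 1 (F): F=GGGG U=WWOO R=WRWR D=RRYY L=OYOY
After move 2 (U'): U=WOWO F=OYGG R=GGWR B=WRBB L=BBOY
After move 3 (U'): U=OOWW F=BBGG R=OYWR B=GGBB L=WROY
Query: D face = RRYY

Answer: R R Y Y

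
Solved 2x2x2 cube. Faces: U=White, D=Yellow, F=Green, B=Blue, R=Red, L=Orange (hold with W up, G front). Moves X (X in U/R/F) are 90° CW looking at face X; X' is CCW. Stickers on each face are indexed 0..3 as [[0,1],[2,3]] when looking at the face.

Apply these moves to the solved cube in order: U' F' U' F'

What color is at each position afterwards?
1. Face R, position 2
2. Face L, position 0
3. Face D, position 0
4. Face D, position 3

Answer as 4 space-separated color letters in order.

After move 1 (U'): U=WWWW F=OOGG R=GGRR B=RRBB L=BBOO
After move 2 (F'): F=OGOG U=WWGR R=YGYR D=BOYY L=BWOW
After move 3 (U'): U=WRWG F=BWOG R=OGYR B=YGBB L=RROW
After move 4 (F'): F=WGBO U=WROY R=OGBR D=RWYY L=RGOW
Query 1: R[2] = B
Query 2: L[0] = R
Query 3: D[0] = R
Query 4: D[3] = Y

Answer: B R R Y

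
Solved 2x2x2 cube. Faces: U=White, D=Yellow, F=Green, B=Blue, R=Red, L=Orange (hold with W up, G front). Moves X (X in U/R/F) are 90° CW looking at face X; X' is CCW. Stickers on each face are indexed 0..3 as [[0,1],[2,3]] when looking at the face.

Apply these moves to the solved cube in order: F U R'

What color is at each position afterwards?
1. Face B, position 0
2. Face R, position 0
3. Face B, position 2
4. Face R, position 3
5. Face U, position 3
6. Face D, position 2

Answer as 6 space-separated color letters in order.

Answer: Y B R W O Y

Derivation:
After move 1 (F): F=GGGG U=WWOO R=WRWR D=RRYY L=OYOY
After move 2 (U): U=OWOW F=WRGG R=BBWR B=OYBB L=GGOY
After move 3 (R'): R=BRBW U=OBOO F=WWGW D=RRYG B=YYRB
Query 1: B[0] = Y
Query 2: R[0] = B
Query 3: B[2] = R
Query 4: R[3] = W
Query 5: U[3] = O
Query 6: D[2] = Y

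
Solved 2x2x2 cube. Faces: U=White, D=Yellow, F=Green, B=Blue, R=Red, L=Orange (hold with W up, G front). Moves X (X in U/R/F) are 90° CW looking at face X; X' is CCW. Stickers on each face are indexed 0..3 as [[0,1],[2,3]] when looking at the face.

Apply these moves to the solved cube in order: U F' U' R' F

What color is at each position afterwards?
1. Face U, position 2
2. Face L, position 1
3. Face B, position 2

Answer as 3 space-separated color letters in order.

After move 1 (U): U=WWWW F=RRGG R=BBRR B=OOBB L=GGOO
After move 2 (F'): F=RGRG U=WWBR R=YBYR D=GOYY L=GWOW
After move 3 (U'): U=WRWB F=GWRG R=RGYR B=YBBB L=OOOW
After move 4 (R'): R=GRRY U=WBWY F=GRRB D=GWYG B=YBOB
After move 5 (F): F=RGBR U=WBWO R=WRYY D=RGYG L=OGOW
Query 1: U[2] = W
Query 2: L[1] = G
Query 3: B[2] = O

Answer: W G O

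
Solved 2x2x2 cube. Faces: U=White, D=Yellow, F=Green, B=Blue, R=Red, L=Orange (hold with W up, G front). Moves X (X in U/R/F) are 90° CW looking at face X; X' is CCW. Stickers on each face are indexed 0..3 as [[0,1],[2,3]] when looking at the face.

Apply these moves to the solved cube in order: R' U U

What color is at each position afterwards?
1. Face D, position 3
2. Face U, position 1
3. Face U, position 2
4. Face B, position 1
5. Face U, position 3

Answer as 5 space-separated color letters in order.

Answer: G W B W W

Derivation:
After move 1 (R'): R=RRRR U=WBWB F=GWGW D=YGYG B=YBYB
After move 2 (U): U=WWBB F=RRGW R=YBRR B=OOYB L=GWOO
After move 3 (U): U=BWBW F=YBGW R=OORR B=GWYB L=RROO
Query 1: D[3] = G
Query 2: U[1] = W
Query 3: U[2] = B
Query 4: B[1] = W
Query 5: U[3] = W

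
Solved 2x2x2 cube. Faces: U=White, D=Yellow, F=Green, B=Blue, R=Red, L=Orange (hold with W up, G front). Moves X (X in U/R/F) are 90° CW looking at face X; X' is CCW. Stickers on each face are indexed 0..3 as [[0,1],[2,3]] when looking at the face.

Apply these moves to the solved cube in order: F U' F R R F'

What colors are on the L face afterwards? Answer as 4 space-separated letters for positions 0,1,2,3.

Answer: B Y O Y

Derivation:
After move 1 (F): F=GGGG U=WWOO R=WRWR D=RRYY L=OYOY
After move 2 (U'): U=WOWO F=OYGG R=GGWR B=WRBB L=BBOY
After move 3 (F): F=GOGY U=WOYB R=WGOR D=WGYY L=BROR
After move 4 (R): R=OWRG U=WOYY F=GGGY D=WBYW B=BROB
After move 5 (R): R=ROGW U=WGYY F=GBGW D=WOYB B=YROB
After move 6 (F'): F=BWGG U=WGRG R=OOWW D=RRYB L=BYOY
Query: L face = BYOY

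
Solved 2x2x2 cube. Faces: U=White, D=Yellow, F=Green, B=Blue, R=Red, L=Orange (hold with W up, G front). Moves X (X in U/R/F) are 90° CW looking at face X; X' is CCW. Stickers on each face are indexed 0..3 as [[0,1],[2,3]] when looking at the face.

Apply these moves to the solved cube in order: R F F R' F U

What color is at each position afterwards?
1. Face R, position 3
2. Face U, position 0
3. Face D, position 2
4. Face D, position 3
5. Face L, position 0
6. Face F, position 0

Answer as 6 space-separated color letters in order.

After move 1 (R): R=RRRR U=WGWG F=GYGY D=YBYB B=WBWB
After move 2 (F): F=GGYY U=WGOO R=WRGR D=RRYB L=OYOB
After move 3 (F): F=YGYG U=WGBY R=OROR D=GWYB L=OROR
After move 4 (R'): R=RROO U=WWBW F=YGYY D=GGYG B=BBWB
After move 5 (F): F=YYYG U=WWRR R=BRWO D=ORYG L=OGOG
After move 6 (U): U=RWRW F=BRYG R=BBWO B=OGWB L=YYOG
Query 1: R[3] = O
Query 2: U[0] = R
Query 3: D[2] = Y
Query 4: D[3] = G
Query 5: L[0] = Y
Query 6: F[0] = B

Answer: O R Y G Y B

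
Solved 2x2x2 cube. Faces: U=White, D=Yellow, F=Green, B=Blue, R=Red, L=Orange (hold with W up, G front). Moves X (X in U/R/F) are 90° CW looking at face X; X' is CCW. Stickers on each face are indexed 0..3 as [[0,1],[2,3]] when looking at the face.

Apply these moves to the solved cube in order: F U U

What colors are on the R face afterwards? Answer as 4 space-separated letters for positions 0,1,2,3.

After move 1 (F): F=GGGG U=WWOO R=WRWR D=RRYY L=OYOY
After move 2 (U): U=OWOW F=WRGG R=BBWR B=OYBB L=GGOY
After move 3 (U): U=OOWW F=BBGG R=OYWR B=GGBB L=WROY
Query: R face = OYWR

Answer: O Y W R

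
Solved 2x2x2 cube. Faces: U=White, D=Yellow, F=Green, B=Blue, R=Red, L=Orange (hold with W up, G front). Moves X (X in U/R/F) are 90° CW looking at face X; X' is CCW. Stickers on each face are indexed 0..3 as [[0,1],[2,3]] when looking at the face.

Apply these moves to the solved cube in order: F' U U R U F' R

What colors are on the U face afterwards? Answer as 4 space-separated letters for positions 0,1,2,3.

Answer: W Y W G

Derivation:
After move 1 (F'): F=GGGG U=WWRR R=YRYR D=OOYY L=OWOW
After move 2 (U): U=RWRW F=YRGG R=BBYR B=OWBB L=GGOW
After move 3 (U): U=RRWW F=BBGG R=OWYR B=GGBB L=YROW
After move 4 (R): R=YORW U=RBWG F=BOGY D=OBYG B=WGRB
After move 5 (U): U=WRGB F=YOGY R=WGRW B=YRRB L=BOOW
After move 6 (F'): F=OYYG U=WRWR R=BGOW D=OWYG L=BBOG
After move 7 (R): R=OBWG U=WYWG F=OWYG D=ORYY B=RRRB
Query: U face = WYWG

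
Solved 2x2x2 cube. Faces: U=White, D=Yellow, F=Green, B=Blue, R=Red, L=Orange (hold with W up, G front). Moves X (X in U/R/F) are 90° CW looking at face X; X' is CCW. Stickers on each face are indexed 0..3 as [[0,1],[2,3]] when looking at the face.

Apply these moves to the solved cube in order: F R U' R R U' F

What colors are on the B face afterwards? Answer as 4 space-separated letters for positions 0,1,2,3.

After move 1 (F): F=GGGG U=WWOO R=WRWR D=RRYY L=OYOY
After move 2 (R): R=WWRR U=WGOG F=GRGY D=RBYB B=OBWB
After move 3 (U'): U=GGWO F=OYGY R=GRRR B=WWWB L=OBOY
After move 4 (R): R=RGRR U=GYWY F=OBGB D=RWYW B=OWGB
After move 5 (R): R=RRRG U=GBWB F=OWGW D=RGYO B=YWYB
After move 6 (U'): U=BBGW F=OBGW R=OWRG B=RRYB L=YWOY
After move 7 (F): F=GOWB U=BBYW R=GWWG D=ROYO L=YROG
Query: B face = RRYB

Answer: R R Y B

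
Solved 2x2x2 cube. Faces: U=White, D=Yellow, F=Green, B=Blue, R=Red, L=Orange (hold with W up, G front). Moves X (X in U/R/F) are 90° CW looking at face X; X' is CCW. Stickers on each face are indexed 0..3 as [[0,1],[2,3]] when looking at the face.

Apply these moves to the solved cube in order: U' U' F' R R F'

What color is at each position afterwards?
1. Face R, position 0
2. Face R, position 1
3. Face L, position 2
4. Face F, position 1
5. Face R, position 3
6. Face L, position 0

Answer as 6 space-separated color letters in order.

After move 1 (U'): U=WWWW F=OOGG R=GGRR B=RRBB L=BBOO
After move 2 (U'): U=WWWW F=BBGG R=OORR B=GGBB L=RROO
After move 3 (F'): F=BGBG U=WWOR R=YOYR D=ROYY L=RWOW
After move 4 (R): R=YYRO U=WGOG F=BOBY D=RBYG B=RGWB
After move 5 (R): R=RYOY U=WOOY F=BBBG D=RWYR B=GGGB
After move 6 (F'): F=BGBB U=WORO R=WYRY D=WWYR L=RYOO
Query 1: R[0] = W
Query 2: R[1] = Y
Query 3: L[2] = O
Query 4: F[1] = G
Query 5: R[3] = Y
Query 6: L[0] = R

Answer: W Y O G Y R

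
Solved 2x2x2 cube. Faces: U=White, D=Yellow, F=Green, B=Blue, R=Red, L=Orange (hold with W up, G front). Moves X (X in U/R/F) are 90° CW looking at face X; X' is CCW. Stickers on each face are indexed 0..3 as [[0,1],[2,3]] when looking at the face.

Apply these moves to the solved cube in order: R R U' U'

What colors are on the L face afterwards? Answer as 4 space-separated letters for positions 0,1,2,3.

Answer: R R O O

Derivation:
After move 1 (R): R=RRRR U=WGWG F=GYGY D=YBYB B=WBWB
After move 2 (R): R=RRRR U=WYWY F=GBGB D=YWYW B=GBGB
After move 3 (U'): U=YYWW F=OOGB R=GBRR B=RRGB L=GBOO
After move 4 (U'): U=YWYW F=GBGB R=OORR B=GBGB L=RROO
Query: L face = RROO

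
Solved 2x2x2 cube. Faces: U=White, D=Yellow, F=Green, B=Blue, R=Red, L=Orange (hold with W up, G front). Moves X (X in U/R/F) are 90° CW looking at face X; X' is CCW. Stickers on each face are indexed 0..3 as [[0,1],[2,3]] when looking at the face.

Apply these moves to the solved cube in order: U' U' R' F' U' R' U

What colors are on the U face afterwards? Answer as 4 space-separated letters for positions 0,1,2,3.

After move 1 (U'): U=WWWW F=OOGG R=GGRR B=RRBB L=BBOO
After move 2 (U'): U=WWWW F=BBGG R=OORR B=GGBB L=RROO
After move 3 (R'): R=OROR U=WBWG F=BWGW D=YBYG B=YGYB
After move 4 (F'): F=WWBG U=WBOO R=BRYR D=ROYG L=RGOW
After move 5 (U'): U=BOWO F=RGBG R=WWYR B=BRYB L=YGOW
After move 6 (R'): R=WRWY U=BYWB F=ROBO D=RGYG B=GROB
After move 7 (U): U=WBBY F=WRBO R=GRWY B=YGOB L=ROOW
Query: U face = WBBY

Answer: W B B Y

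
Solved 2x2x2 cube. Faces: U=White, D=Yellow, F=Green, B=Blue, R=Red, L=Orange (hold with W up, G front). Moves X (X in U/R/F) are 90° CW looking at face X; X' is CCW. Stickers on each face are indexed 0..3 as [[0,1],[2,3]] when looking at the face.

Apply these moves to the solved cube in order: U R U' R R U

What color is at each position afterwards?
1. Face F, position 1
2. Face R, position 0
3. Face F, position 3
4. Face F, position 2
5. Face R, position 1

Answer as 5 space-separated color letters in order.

After move 1 (U): U=WWWW F=RRGG R=BBRR B=OOBB L=GGOO
After move 2 (R): R=RBRB U=WRWG F=RYGY D=YBYO B=WOWB
After move 3 (U'): U=RGWW F=GGGY R=RYRB B=RBWB L=WOOO
After move 4 (R): R=RRBY U=RGWY F=GBGO D=YWYR B=WBGB
After move 5 (R): R=BRYR U=RBWO F=GWGR D=YGYW B=YBGB
After move 6 (U): U=WROB F=BRGR R=YBYR B=WOGB L=GWOO
Query 1: F[1] = R
Query 2: R[0] = Y
Query 3: F[3] = R
Query 4: F[2] = G
Query 5: R[1] = B

Answer: R Y R G B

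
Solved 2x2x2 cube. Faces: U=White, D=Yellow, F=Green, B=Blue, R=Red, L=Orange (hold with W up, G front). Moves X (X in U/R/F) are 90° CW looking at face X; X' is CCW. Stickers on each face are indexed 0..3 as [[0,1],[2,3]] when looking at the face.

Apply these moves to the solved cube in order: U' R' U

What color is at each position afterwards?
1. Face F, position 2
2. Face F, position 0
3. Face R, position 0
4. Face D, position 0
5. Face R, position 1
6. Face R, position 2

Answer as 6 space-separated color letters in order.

After move 1 (U'): U=WWWW F=OOGG R=GGRR B=RRBB L=BBOO
After move 2 (R'): R=GRGR U=WBWR F=OWGW D=YOYG B=YRYB
After move 3 (U): U=WWRB F=GRGW R=YRGR B=BBYB L=OWOO
Query 1: F[2] = G
Query 2: F[0] = G
Query 3: R[0] = Y
Query 4: D[0] = Y
Query 5: R[1] = R
Query 6: R[2] = G

Answer: G G Y Y R G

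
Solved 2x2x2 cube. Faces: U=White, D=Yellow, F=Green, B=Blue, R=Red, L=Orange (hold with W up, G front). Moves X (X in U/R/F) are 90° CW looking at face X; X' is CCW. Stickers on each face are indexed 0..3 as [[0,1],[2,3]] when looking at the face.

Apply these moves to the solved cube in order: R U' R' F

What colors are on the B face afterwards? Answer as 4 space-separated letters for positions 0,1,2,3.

Answer: B R B B

Derivation:
After move 1 (R): R=RRRR U=WGWG F=GYGY D=YBYB B=WBWB
After move 2 (U'): U=GGWW F=OOGY R=GYRR B=RRWB L=WBOO
After move 3 (R'): R=YRGR U=GWWR F=OGGW D=YOYY B=BRBB
After move 4 (F): F=GOWG U=GWOB R=WRRR D=GYYY L=WYOO
Query: B face = BRBB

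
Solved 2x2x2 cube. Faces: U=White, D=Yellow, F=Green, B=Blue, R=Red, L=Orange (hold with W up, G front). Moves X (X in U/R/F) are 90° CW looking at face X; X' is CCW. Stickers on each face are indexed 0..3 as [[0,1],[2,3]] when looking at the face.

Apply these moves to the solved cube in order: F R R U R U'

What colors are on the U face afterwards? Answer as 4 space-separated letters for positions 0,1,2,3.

Answer: W B O Y

Derivation:
After move 1 (F): F=GGGG U=WWOO R=WRWR D=RRYY L=OYOY
After move 2 (R): R=WWRR U=WGOG F=GRGY D=RBYB B=OBWB
After move 3 (R): R=RWRW U=WROY F=GBGB D=RWYO B=GBGB
After move 4 (U): U=OWYR F=RWGB R=GBRW B=OYGB L=GBOY
After move 5 (R): R=RGWB U=OWYB F=RWGO D=RGYO B=RYWB
After move 6 (U'): U=WBOY F=GBGO R=RWWB B=RGWB L=RYOY
Query: U face = WBOY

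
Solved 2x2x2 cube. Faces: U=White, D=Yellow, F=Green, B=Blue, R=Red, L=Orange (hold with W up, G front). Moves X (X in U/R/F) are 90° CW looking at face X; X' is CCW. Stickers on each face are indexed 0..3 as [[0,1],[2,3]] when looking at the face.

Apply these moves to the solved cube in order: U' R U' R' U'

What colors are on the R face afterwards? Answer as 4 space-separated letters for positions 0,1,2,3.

Answer: B G O R

Derivation:
After move 1 (U'): U=WWWW F=OOGG R=GGRR B=RRBB L=BBOO
After move 2 (R): R=RGRG U=WOWG F=OYGY D=YBYR B=WRWB
After move 3 (U'): U=OGWW F=BBGY R=OYRG B=RGWB L=WROO
After move 4 (R'): R=YGOR U=OWWR F=BGGW D=YBYY B=RGBB
After move 5 (U'): U=WROW F=WRGW R=BGOR B=YGBB L=RGOO
Query: R face = BGOR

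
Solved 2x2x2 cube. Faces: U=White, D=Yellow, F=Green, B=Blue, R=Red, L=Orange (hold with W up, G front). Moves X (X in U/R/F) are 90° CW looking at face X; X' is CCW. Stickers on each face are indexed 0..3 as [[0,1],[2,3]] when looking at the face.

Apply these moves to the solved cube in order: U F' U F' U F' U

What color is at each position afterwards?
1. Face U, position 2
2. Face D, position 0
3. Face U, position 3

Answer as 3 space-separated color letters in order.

Answer: G G B

Derivation:
After move 1 (U): U=WWWW F=RRGG R=BBRR B=OOBB L=GGOO
After move 2 (F'): F=RGRG U=WWBR R=YBYR D=GOYY L=GWOW
After move 3 (U): U=BWRW F=YBRG R=OOYR B=GWBB L=RGOW
After move 4 (F'): F=BGYR U=BWOY R=OOGR D=GWYY L=RWOR
After move 5 (U): U=OBYW F=OOYR R=GWGR B=RWBB L=BGOR
After move 6 (F'): F=OROY U=OBGG R=WWGR D=GRYY L=BWOY
After move 7 (U): U=GOGB F=WWOY R=RWGR B=BWBB L=OROY
Query 1: U[2] = G
Query 2: D[0] = G
Query 3: U[3] = B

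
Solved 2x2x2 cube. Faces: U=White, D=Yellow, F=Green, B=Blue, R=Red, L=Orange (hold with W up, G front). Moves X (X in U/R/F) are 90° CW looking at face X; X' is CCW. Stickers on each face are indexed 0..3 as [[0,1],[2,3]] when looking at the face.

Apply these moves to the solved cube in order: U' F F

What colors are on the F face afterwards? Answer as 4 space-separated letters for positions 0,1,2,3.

Answer: G G O O

Derivation:
After move 1 (U'): U=WWWW F=OOGG R=GGRR B=RRBB L=BBOO
After move 2 (F): F=GOGO U=WWOB R=WGWR D=RGYY L=BYOY
After move 3 (F): F=GGOO U=WWYY R=OGBR D=WWYY L=BROG
Query: F face = GGOO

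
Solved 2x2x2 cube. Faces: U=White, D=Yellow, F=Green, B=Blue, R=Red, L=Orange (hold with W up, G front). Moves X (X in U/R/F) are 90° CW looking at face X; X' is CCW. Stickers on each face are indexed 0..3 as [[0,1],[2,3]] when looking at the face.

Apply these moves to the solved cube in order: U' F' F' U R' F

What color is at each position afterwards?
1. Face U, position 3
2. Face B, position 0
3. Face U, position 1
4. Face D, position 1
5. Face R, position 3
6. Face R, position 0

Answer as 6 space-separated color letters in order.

After move 1 (U'): U=WWWW F=OOGG R=GGRR B=RRBB L=BBOO
After move 2 (F'): F=OGOG U=WWGR R=YGYR D=BOYY L=BWOW
After move 3 (F'): F=GGOO U=WWYY R=OGBR D=WWYY L=BROG
After move 4 (U): U=YWYW F=OGOO R=RRBR B=BRBB L=GGOG
After move 5 (R'): R=RRRB U=YBYB F=OWOW D=WGYO B=YRWB
After move 6 (F): F=OOWW U=YBGG R=YRBB D=RRYO L=GWOG
Query 1: U[3] = G
Query 2: B[0] = Y
Query 3: U[1] = B
Query 4: D[1] = R
Query 5: R[3] = B
Query 6: R[0] = Y

Answer: G Y B R B Y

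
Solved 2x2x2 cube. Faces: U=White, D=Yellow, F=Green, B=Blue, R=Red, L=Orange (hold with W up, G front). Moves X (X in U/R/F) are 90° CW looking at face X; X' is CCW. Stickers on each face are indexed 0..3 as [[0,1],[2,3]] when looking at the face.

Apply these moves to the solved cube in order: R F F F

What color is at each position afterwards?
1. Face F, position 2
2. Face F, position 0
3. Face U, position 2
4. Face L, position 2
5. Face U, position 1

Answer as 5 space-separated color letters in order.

After move 1 (R): R=RRRR U=WGWG F=GYGY D=YBYB B=WBWB
After move 2 (F): F=GGYY U=WGOO R=WRGR D=RRYB L=OYOB
After move 3 (F): F=YGYG U=WGBY R=OROR D=GWYB L=OROR
After move 4 (F): F=YYGG U=WGRR R=BRYR D=OOYB L=OGOW
Query 1: F[2] = G
Query 2: F[0] = Y
Query 3: U[2] = R
Query 4: L[2] = O
Query 5: U[1] = G

Answer: G Y R O G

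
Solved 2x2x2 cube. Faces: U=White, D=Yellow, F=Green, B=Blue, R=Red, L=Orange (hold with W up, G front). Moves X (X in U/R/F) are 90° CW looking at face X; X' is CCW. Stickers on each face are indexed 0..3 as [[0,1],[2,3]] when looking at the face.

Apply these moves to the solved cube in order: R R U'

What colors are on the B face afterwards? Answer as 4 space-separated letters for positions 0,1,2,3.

Answer: R R G B

Derivation:
After move 1 (R): R=RRRR U=WGWG F=GYGY D=YBYB B=WBWB
After move 2 (R): R=RRRR U=WYWY F=GBGB D=YWYW B=GBGB
After move 3 (U'): U=YYWW F=OOGB R=GBRR B=RRGB L=GBOO
Query: B face = RRGB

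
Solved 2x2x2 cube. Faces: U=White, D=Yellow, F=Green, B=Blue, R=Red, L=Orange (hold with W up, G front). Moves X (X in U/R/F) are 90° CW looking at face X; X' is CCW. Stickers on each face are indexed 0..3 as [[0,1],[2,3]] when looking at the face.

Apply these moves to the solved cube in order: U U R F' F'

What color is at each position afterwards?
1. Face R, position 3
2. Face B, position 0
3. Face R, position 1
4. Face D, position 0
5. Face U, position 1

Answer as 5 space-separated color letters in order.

After move 1 (U): U=WWWW F=RRGG R=BBRR B=OOBB L=GGOO
After move 2 (U): U=WWWW F=BBGG R=OORR B=GGBB L=RROO
After move 3 (R): R=RORO U=WBWG F=BYGY D=YBYG B=WGWB
After move 4 (F'): F=YYBG U=WBRR R=BOYO D=ROYG L=RGOW
After move 5 (F'): F=YGYB U=WBBY R=OORO D=GWYG L=RROR
Query 1: R[3] = O
Query 2: B[0] = W
Query 3: R[1] = O
Query 4: D[0] = G
Query 5: U[1] = B

Answer: O W O G B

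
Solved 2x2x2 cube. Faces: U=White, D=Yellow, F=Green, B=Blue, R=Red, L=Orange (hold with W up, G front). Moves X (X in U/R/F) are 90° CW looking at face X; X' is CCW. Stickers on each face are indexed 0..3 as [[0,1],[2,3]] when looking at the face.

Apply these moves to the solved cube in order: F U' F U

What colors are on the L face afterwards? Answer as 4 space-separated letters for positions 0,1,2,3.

Answer: G O O R

Derivation:
After move 1 (F): F=GGGG U=WWOO R=WRWR D=RRYY L=OYOY
After move 2 (U'): U=WOWO F=OYGG R=GGWR B=WRBB L=BBOY
After move 3 (F): F=GOGY U=WOYB R=WGOR D=WGYY L=BROR
After move 4 (U): U=YWBO F=WGGY R=WROR B=BRBB L=GOOR
Query: L face = GOOR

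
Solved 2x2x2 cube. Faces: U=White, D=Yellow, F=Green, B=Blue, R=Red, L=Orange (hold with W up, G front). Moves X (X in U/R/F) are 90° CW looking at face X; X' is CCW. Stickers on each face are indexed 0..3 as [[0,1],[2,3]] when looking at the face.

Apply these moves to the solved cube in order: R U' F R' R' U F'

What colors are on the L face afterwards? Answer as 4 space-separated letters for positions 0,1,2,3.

After move 1 (R): R=RRRR U=WGWG F=GYGY D=YBYB B=WBWB
After move 2 (U'): U=GGWW F=OOGY R=GYRR B=RRWB L=WBOO
After move 3 (F): F=GOYO U=GGOB R=WYWR D=RGYB L=WYOB
After move 4 (R'): R=YRWW U=GWOR F=GGYB D=ROYO B=BRGB
After move 5 (R'): R=RWYW U=GGOB F=GWYR D=RGYB B=OROB
After move 6 (U): U=OGBG F=RWYR R=ORYW B=WYOB L=GWOB
After move 7 (F'): F=WRRY U=OGOY R=GRRW D=WBYB L=GGOB
Query: L face = GGOB

Answer: G G O B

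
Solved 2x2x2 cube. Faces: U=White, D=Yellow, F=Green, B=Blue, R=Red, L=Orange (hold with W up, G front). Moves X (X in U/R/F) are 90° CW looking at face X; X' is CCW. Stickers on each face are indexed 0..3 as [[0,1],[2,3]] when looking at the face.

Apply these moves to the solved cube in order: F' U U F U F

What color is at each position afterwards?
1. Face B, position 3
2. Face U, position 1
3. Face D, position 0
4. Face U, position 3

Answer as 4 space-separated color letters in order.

Answer: B R W B

Derivation:
After move 1 (F'): F=GGGG U=WWRR R=YRYR D=OOYY L=OWOW
After move 2 (U): U=RWRW F=YRGG R=BBYR B=OWBB L=GGOW
After move 3 (U): U=RRWW F=BBGG R=OWYR B=GGBB L=YROW
After move 4 (F): F=GBGB U=RRWR R=WWWR D=YOYY L=YOOO
After move 5 (U): U=WRRR F=WWGB R=GGWR B=YOBB L=GBOO
After move 6 (F): F=GWBW U=WROB R=RGRR D=WGYY L=GYOO
Query 1: B[3] = B
Query 2: U[1] = R
Query 3: D[0] = W
Query 4: U[3] = B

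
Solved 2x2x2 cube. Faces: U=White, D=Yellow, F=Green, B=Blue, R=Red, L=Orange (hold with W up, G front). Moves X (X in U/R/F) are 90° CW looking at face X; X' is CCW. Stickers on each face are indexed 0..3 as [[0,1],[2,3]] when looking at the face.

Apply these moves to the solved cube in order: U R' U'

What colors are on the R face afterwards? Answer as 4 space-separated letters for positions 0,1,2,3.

After move 1 (U): U=WWWW F=RRGG R=BBRR B=OOBB L=GGOO
After move 2 (R'): R=BRBR U=WBWO F=RWGW D=YRYG B=YOYB
After move 3 (U'): U=BOWW F=GGGW R=RWBR B=BRYB L=YOOO
Query: R face = RWBR

Answer: R W B R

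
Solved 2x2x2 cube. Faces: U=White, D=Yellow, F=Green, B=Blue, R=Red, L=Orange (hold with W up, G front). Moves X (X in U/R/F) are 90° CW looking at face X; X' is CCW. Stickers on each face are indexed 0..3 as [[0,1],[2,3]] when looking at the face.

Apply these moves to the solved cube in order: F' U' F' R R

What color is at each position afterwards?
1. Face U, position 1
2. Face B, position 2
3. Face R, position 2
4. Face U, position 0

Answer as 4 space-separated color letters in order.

Answer: W G G W

Derivation:
After move 1 (F'): F=GGGG U=WWRR R=YRYR D=OOYY L=OWOW
After move 2 (U'): U=WRWR F=OWGG R=GGYR B=YRBB L=BBOW
After move 3 (F'): F=WGOG U=WRGY R=OGOR D=BWYY L=BROW
After move 4 (R): R=OORG U=WGGG F=WWOY D=BBYY B=YRRB
After move 5 (R): R=ROGO U=WWGY F=WBOY D=BRYY B=GRGB
Query 1: U[1] = W
Query 2: B[2] = G
Query 3: R[2] = G
Query 4: U[0] = W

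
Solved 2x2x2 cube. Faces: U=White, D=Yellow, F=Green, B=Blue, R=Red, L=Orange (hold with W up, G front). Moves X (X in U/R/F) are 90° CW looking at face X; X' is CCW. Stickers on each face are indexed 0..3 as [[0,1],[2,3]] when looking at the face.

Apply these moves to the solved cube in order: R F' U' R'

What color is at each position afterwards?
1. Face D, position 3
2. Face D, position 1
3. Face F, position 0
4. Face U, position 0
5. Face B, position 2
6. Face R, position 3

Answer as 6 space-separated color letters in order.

After move 1 (R): R=RRRR U=WGWG F=GYGY D=YBYB B=WBWB
After move 2 (F'): F=YYGG U=WGRR R=BRYR D=OOYB L=OGOW
After move 3 (U'): U=GRWR F=OGGG R=YYYR B=BRWB L=WBOW
After move 4 (R'): R=YRYY U=GWWB F=ORGR D=OGYG B=BROB
Query 1: D[3] = G
Query 2: D[1] = G
Query 3: F[0] = O
Query 4: U[0] = G
Query 5: B[2] = O
Query 6: R[3] = Y

Answer: G G O G O Y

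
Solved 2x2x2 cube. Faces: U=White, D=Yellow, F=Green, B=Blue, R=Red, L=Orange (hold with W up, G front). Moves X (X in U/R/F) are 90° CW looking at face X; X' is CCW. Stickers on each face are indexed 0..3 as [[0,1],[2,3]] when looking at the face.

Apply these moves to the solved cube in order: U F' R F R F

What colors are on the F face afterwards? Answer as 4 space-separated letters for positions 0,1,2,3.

Answer: Y R O Y

Derivation:
After move 1 (U): U=WWWW F=RRGG R=BBRR B=OOBB L=GGOO
After move 2 (F'): F=RGRG U=WWBR R=YBYR D=GOYY L=GWOW
After move 3 (R): R=YYRB U=WGBG F=RORY D=GBYO B=ROWB
After move 4 (F): F=RRYO U=WGWW R=BYGB D=RYYO L=GGOB
After move 5 (R): R=GBBY U=WRWO F=RYYO D=RWYR B=WOGB
After move 6 (F): F=YROY U=WRBG R=WBOY D=BGYR L=GROW
Query: F face = YROY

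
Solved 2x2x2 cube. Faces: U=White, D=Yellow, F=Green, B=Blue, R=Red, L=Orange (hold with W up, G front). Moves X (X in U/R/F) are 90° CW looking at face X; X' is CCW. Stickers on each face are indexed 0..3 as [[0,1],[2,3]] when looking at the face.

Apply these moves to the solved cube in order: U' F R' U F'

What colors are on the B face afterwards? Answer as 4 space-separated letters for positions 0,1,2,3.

After move 1 (U'): U=WWWW F=OOGG R=GGRR B=RRBB L=BBOO
After move 2 (F): F=GOGO U=WWOB R=WGWR D=RGYY L=BYOY
After move 3 (R'): R=GRWW U=WBOR F=GWGB D=ROYO B=YRGB
After move 4 (U): U=OWRB F=GRGB R=YRWW B=BYGB L=GWOY
After move 5 (F'): F=RBGG U=OWYW R=ORRW D=WYYO L=GBOR
Query: B face = BYGB

Answer: B Y G B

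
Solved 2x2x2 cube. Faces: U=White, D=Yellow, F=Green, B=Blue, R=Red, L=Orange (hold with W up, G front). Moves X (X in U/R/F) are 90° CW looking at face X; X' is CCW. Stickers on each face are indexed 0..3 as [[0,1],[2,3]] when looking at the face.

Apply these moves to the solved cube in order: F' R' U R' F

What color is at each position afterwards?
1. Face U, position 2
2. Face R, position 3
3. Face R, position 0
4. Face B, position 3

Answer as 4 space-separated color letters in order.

Answer: W Y B B

Derivation:
After move 1 (F'): F=GGGG U=WWRR R=YRYR D=OOYY L=OWOW
After move 2 (R'): R=RRYY U=WBRB F=GWGR D=OGYG B=YBOB
After move 3 (U): U=RWBB F=RRGR R=YBYY B=OWOB L=GWOW
After move 4 (R'): R=BYYY U=ROBO F=RWGB D=ORYR B=GWGB
After move 5 (F): F=GRBW U=ROWW R=BYOY D=YBYR L=GOOR
Query 1: U[2] = W
Query 2: R[3] = Y
Query 3: R[0] = B
Query 4: B[3] = B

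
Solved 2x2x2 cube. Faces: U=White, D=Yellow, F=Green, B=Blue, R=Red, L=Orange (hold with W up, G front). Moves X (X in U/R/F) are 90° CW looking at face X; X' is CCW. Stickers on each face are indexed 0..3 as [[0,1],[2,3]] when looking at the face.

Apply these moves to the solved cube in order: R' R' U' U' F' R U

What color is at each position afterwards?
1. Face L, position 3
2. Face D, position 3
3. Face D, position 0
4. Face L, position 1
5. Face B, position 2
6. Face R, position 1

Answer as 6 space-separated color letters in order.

After move 1 (R'): R=RRRR U=WBWB F=GWGW D=YGYG B=YBYB
After move 2 (R'): R=RRRR U=WYWY F=GBGB D=YWYW B=GBGB
After move 3 (U'): U=YYWW F=OOGB R=GBRR B=RRGB L=GBOO
After move 4 (U'): U=YWYW F=GBGB R=OORR B=GBGB L=RROO
After move 5 (F'): F=BBGG U=YWOR R=WOYR D=ROYW L=RWOY
After move 6 (R): R=YWRO U=YBOG F=BOGW D=RGYG B=RBWB
After move 7 (U): U=OYGB F=YWGW R=RBRO B=RWWB L=BOOY
Query 1: L[3] = Y
Query 2: D[3] = G
Query 3: D[0] = R
Query 4: L[1] = O
Query 5: B[2] = W
Query 6: R[1] = B

Answer: Y G R O W B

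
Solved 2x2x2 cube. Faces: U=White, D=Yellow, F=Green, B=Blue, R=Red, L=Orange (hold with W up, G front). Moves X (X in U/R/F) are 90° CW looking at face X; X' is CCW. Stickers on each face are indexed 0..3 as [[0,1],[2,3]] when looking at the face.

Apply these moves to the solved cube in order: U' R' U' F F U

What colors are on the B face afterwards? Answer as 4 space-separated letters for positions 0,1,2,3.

Answer: Y G Y B

Derivation:
After move 1 (U'): U=WWWW F=OOGG R=GGRR B=RRBB L=BBOO
After move 2 (R'): R=GRGR U=WBWR F=OWGW D=YOYG B=YRYB
After move 3 (U'): U=BRWW F=BBGW R=OWGR B=GRYB L=YROO
After move 4 (F): F=GBWB U=BROR R=WWWR D=GOYG L=YYOO
After move 5 (F): F=WGBB U=BROY R=OWRR D=WWYG L=YGOO
After move 6 (U): U=OBYR F=OWBB R=GRRR B=YGYB L=WGOO
Query: B face = YGYB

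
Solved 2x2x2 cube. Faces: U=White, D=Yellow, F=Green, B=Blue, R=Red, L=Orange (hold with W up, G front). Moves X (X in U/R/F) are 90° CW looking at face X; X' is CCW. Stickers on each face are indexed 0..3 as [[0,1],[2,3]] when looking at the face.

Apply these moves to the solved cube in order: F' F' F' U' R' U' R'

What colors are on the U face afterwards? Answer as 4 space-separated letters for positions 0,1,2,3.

After move 1 (F'): F=GGGG U=WWRR R=YRYR D=OOYY L=OWOW
After move 2 (F'): F=GGGG U=WWYY R=OROR D=WWYY L=OROR
After move 3 (F'): F=GGGG U=WWOO R=WRWR D=RRYY L=OYOY
After move 4 (U'): U=WOWO F=OYGG R=GGWR B=WRBB L=BBOY
After move 5 (R'): R=GRGW U=WBWW F=OOGO D=RYYG B=YRRB
After move 6 (U'): U=BWWW F=BBGO R=OOGW B=GRRB L=YROY
After move 7 (R'): R=OWOG U=BRWG F=BWGW D=RBYO B=GRYB
Query: U face = BRWG

Answer: B R W G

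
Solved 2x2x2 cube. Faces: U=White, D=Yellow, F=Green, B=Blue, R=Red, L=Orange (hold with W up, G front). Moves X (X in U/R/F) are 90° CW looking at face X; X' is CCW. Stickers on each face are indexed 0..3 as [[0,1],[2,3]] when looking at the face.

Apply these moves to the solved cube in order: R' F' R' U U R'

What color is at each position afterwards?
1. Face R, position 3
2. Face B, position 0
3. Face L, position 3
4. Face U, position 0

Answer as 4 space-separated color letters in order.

After move 1 (R'): R=RRRR U=WBWB F=GWGW D=YGYG B=YBYB
After move 2 (F'): F=WWGG U=WBRR R=GRYR D=OOYG L=OBOW
After move 3 (R'): R=RRGY U=WYRY F=WBGR D=OWYG B=GBOB
After move 4 (U): U=RWYY F=RRGR R=GBGY B=OBOB L=WBOW
After move 5 (U): U=YRYW F=GBGR R=OBGY B=WBOB L=RROW
After move 6 (R'): R=BYOG U=YOYW F=GRGW D=OBYR B=GBWB
Query 1: R[3] = G
Query 2: B[0] = G
Query 3: L[3] = W
Query 4: U[0] = Y

Answer: G G W Y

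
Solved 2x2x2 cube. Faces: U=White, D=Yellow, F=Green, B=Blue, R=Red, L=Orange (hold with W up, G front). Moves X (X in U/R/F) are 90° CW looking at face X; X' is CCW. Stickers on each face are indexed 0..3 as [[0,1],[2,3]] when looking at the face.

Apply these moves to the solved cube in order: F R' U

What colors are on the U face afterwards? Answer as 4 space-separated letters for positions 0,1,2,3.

After move 1 (F): F=GGGG U=WWOO R=WRWR D=RRYY L=OYOY
After move 2 (R'): R=RRWW U=WBOB F=GWGO D=RGYG B=YBRB
After move 3 (U): U=OWBB F=RRGO R=YBWW B=OYRB L=GWOY
Query: U face = OWBB

Answer: O W B B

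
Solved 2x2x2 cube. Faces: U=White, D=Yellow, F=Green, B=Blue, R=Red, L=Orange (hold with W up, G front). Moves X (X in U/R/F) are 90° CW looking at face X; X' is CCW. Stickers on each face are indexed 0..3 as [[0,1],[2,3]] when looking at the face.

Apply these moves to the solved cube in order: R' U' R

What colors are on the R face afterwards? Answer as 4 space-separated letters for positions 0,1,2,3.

After move 1 (R'): R=RRRR U=WBWB F=GWGW D=YGYG B=YBYB
After move 2 (U'): U=BBWW F=OOGW R=GWRR B=RRYB L=YBOO
After move 3 (R): R=RGRW U=BOWW F=OGGG D=YYYR B=WRBB
Query: R face = RGRW

Answer: R G R W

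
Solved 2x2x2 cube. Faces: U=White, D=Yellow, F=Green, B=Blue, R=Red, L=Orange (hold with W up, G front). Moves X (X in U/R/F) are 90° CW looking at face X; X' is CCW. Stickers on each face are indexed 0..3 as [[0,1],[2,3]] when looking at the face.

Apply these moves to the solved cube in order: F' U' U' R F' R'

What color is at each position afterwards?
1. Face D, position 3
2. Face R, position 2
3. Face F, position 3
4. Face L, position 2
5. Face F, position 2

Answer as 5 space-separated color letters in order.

After move 1 (F'): F=GGGG U=WWRR R=YRYR D=OOYY L=OWOW
After move 2 (U'): U=WRWR F=OWGG R=GGYR B=YRBB L=BBOW
After move 3 (U'): U=RRWW F=BBGG R=OWYR B=GGBB L=YROW
After move 4 (R): R=YORW U=RBWG F=BOGY D=OBYG B=WGRB
After move 5 (F'): F=OYBG U=RBYR R=BOOW D=RWYG L=YGOW
After move 6 (R'): R=OWBO U=RRYW F=OBBR D=RYYG B=GGWB
Query 1: D[3] = G
Query 2: R[2] = B
Query 3: F[3] = R
Query 4: L[2] = O
Query 5: F[2] = B

Answer: G B R O B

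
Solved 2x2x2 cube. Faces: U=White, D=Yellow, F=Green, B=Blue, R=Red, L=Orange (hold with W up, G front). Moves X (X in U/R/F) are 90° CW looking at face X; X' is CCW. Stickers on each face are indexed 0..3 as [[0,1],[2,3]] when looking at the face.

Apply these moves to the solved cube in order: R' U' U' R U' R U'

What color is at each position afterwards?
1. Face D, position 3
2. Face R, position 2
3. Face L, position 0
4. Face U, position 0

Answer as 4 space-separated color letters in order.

After move 1 (R'): R=RRRR U=WBWB F=GWGW D=YGYG B=YBYB
After move 2 (U'): U=BBWW F=OOGW R=GWRR B=RRYB L=YBOO
After move 3 (U'): U=BWBW F=YBGW R=OORR B=GWYB L=RROO
After move 4 (R): R=RORO U=BBBW F=YGGG D=YYYG B=WWWB
After move 5 (U'): U=BWBB F=RRGG R=YGRO B=ROWB L=WWOO
After move 6 (R): R=RYOG U=BRBG F=RYGG D=YWYR B=BOWB
After move 7 (U'): U=RGBB F=WWGG R=RYOG B=RYWB L=BOOO
Query 1: D[3] = R
Query 2: R[2] = O
Query 3: L[0] = B
Query 4: U[0] = R

Answer: R O B R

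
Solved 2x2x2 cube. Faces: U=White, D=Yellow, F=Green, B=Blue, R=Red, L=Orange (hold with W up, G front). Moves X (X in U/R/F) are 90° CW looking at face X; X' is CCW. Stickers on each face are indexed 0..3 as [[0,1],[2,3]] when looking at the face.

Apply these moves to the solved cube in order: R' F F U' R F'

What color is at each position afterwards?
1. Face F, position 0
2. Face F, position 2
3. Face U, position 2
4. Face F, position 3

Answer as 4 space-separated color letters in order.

After move 1 (R'): R=RRRR U=WBWB F=GWGW D=YGYG B=YBYB
After move 2 (F): F=GGWW U=WBOO R=WRBR D=RRYG L=OYOG
After move 3 (F): F=WGWG U=WBGY R=OROR D=BWYG L=OROR
After move 4 (U'): U=BYWG F=ORWG R=WGOR B=ORYB L=YBOR
After move 5 (R): R=OWRG U=BRWG F=OWWG D=BYYO B=GRYB
After move 6 (F'): F=WGOW U=BROR R=YWBG D=BRYO L=YGOW
Query 1: F[0] = W
Query 2: F[2] = O
Query 3: U[2] = O
Query 4: F[3] = W

Answer: W O O W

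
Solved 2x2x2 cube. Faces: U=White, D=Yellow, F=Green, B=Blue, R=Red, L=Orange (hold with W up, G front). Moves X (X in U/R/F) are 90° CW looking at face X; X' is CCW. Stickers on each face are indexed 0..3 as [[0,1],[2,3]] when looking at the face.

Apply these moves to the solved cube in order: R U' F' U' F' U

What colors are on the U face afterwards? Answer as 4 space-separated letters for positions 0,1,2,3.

After move 1 (R): R=RRRR U=WGWG F=GYGY D=YBYB B=WBWB
After move 2 (U'): U=GGWW F=OOGY R=GYRR B=RRWB L=WBOO
After move 3 (F'): F=OYOG U=GGGR R=BYYR D=BOYB L=WWOW
After move 4 (U'): U=GRGG F=WWOG R=OYYR B=BYWB L=RROW
After move 5 (F'): F=WGWO U=GROY R=OYBR D=RWYB L=RGOG
After move 6 (U): U=OGYR F=OYWO R=BYBR B=RGWB L=WGOG
Query: U face = OGYR

Answer: O G Y R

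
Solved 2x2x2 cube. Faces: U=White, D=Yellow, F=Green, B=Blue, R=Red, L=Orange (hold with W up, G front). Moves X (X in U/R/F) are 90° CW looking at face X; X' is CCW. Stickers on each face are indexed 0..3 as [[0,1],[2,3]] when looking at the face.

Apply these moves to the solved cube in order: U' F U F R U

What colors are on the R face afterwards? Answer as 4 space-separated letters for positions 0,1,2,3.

After move 1 (U'): U=WWWW F=OOGG R=GGRR B=RRBB L=BBOO
After move 2 (F): F=GOGO U=WWOB R=WGWR D=RGYY L=BYOY
After move 3 (U): U=OWBW F=WGGO R=RRWR B=BYBB L=GOOY
After move 4 (F): F=GWOG U=OWYO R=BRWR D=WRYY L=GROG
After move 5 (R): R=WBRR U=OWYG F=GROY D=WBYB B=OYWB
After move 6 (U): U=YOGW F=WBOY R=OYRR B=GRWB L=GROG
Query: R face = OYRR

Answer: O Y R R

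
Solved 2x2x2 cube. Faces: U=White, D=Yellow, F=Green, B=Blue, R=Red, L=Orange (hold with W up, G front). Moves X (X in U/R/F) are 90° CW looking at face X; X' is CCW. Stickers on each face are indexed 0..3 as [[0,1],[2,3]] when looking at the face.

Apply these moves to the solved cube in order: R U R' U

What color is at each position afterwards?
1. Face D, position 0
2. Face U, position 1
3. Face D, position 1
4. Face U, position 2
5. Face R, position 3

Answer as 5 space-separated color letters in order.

After move 1 (R): R=RRRR U=WGWG F=GYGY D=YBYB B=WBWB
After move 2 (U): U=WWGG F=RRGY R=WBRR B=OOWB L=GYOO
After move 3 (R'): R=BRWR U=WWGO F=RWGG D=YRYY B=BOBB
After move 4 (U): U=GWOW F=BRGG R=BOWR B=GYBB L=RWOO
Query 1: D[0] = Y
Query 2: U[1] = W
Query 3: D[1] = R
Query 4: U[2] = O
Query 5: R[3] = R

Answer: Y W R O R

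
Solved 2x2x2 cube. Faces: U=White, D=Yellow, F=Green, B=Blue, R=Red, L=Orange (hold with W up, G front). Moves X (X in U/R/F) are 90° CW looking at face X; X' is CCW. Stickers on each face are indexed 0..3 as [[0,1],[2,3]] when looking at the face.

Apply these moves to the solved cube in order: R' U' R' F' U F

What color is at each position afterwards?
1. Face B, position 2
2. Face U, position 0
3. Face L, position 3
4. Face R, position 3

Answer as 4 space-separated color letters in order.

Answer: G W O R

Derivation:
After move 1 (R'): R=RRRR U=WBWB F=GWGW D=YGYG B=YBYB
After move 2 (U'): U=BBWW F=OOGW R=GWRR B=RRYB L=YBOO
After move 3 (R'): R=WRGR U=BYWR F=OBGW D=YOYW B=GRGB
After move 4 (F'): F=BWOG U=BYWG R=ORYR D=BOYW L=YROW
After move 5 (U): U=WBGY F=OROG R=GRYR B=YRGB L=BWOW
After move 6 (F): F=OOGR U=WBWW R=GRYR D=YGYW L=BBOO
Query 1: B[2] = G
Query 2: U[0] = W
Query 3: L[3] = O
Query 4: R[3] = R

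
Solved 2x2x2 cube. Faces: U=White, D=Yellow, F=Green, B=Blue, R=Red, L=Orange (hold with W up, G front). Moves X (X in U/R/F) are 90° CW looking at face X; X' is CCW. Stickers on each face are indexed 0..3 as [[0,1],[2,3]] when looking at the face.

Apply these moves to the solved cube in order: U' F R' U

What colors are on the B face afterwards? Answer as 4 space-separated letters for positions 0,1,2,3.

After move 1 (U'): U=WWWW F=OOGG R=GGRR B=RRBB L=BBOO
After move 2 (F): F=GOGO U=WWOB R=WGWR D=RGYY L=BYOY
After move 3 (R'): R=GRWW U=WBOR F=GWGB D=ROYO B=YRGB
After move 4 (U): U=OWRB F=GRGB R=YRWW B=BYGB L=GWOY
Query: B face = BYGB

Answer: B Y G B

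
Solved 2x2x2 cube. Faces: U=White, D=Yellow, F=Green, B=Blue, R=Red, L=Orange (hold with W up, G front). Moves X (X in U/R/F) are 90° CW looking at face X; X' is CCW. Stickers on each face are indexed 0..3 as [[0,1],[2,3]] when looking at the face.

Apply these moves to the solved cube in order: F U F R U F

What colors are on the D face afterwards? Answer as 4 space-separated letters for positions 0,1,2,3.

Answer: R G Y O

Derivation:
After move 1 (F): F=GGGG U=WWOO R=WRWR D=RRYY L=OYOY
After move 2 (U): U=OWOW F=WRGG R=BBWR B=OYBB L=GGOY
After move 3 (F): F=GWGR U=OWYG R=OBWR D=WBYY L=GROR
After move 4 (R): R=WORB U=OWYR F=GBGY D=WBYO B=GYWB
After move 5 (U): U=YORW F=WOGY R=GYRB B=GRWB L=GBOR
After move 6 (F): F=GWYO U=YORB R=RYWB D=RGYO L=GWOB
Query: D face = RGYO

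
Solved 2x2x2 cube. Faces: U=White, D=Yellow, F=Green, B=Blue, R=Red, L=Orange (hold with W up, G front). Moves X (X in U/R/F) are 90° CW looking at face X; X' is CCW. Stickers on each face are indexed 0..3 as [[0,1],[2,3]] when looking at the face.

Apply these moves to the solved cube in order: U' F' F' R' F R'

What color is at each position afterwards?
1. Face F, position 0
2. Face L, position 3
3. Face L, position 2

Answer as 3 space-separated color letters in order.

After move 1 (U'): U=WWWW F=OOGG R=GGRR B=RRBB L=BBOO
After move 2 (F'): F=OGOG U=WWGR R=YGYR D=BOYY L=BWOW
After move 3 (F'): F=GGOO U=WWYY R=OGBR D=WWYY L=BROG
After move 4 (R'): R=GROB U=WBYR F=GWOY D=WGYO B=YRWB
After move 5 (F): F=OGYW U=WBGR R=YRRB D=OGYO L=BWOG
After move 6 (R'): R=RBYR U=WWGY F=OBYR D=OGYW B=ORGB
Query 1: F[0] = O
Query 2: L[3] = G
Query 3: L[2] = O

Answer: O G O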